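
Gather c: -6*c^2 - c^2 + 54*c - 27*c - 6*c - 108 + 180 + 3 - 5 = -7*c^2 + 21*c + 70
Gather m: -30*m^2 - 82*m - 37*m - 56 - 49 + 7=-30*m^2 - 119*m - 98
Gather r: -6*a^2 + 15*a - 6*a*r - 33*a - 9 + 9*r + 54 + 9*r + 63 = -6*a^2 - 18*a + r*(18 - 6*a) + 108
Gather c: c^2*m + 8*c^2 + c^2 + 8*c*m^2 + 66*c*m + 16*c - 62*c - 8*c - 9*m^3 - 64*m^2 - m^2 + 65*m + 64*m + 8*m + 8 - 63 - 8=c^2*(m + 9) + c*(8*m^2 + 66*m - 54) - 9*m^3 - 65*m^2 + 137*m - 63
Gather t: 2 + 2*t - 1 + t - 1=3*t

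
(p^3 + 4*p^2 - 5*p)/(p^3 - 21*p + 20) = p/(p - 4)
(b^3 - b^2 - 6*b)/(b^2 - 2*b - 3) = b*(b + 2)/(b + 1)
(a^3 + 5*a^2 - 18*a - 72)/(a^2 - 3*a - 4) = (a^2 + 9*a + 18)/(a + 1)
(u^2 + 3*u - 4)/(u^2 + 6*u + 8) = (u - 1)/(u + 2)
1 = 1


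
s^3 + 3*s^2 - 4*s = s*(s - 1)*(s + 4)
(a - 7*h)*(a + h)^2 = a^3 - 5*a^2*h - 13*a*h^2 - 7*h^3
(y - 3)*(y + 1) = y^2 - 2*y - 3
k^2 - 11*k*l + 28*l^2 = (k - 7*l)*(k - 4*l)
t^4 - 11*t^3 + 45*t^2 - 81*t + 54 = (t - 3)^3*(t - 2)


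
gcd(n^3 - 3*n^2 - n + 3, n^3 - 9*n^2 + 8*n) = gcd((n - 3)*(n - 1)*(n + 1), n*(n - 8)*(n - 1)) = n - 1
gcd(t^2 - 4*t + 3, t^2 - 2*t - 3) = t - 3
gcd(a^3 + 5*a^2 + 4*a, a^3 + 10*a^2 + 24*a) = a^2 + 4*a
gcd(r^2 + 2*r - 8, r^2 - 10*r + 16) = r - 2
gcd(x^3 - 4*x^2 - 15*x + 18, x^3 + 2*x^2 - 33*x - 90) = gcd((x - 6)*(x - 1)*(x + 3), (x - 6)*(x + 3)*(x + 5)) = x^2 - 3*x - 18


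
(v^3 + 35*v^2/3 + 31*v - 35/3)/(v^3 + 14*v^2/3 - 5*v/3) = (v + 7)/v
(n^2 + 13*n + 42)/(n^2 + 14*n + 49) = (n + 6)/(n + 7)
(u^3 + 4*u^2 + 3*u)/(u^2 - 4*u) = (u^2 + 4*u + 3)/(u - 4)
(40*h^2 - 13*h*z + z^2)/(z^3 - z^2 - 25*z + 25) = (40*h^2 - 13*h*z + z^2)/(z^3 - z^2 - 25*z + 25)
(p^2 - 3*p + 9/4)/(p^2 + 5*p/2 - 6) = (p - 3/2)/(p + 4)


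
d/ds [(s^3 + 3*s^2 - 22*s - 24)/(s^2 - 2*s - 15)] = (s^4 - 4*s^3 - 29*s^2 - 42*s + 282)/(s^4 - 4*s^3 - 26*s^2 + 60*s + 225)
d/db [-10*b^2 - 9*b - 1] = -20*b - 9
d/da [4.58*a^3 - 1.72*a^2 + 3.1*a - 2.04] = 13.74*a^2 - 3.44*a + 3.1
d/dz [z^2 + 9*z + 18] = 2*z + 9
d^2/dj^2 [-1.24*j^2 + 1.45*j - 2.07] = -2.48000000000000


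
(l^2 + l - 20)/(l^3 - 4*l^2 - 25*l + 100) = 1/(l - 5)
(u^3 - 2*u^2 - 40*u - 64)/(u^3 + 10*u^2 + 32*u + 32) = (u - 8)/(u + 4)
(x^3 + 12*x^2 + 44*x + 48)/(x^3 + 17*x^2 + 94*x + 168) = (x + 2)/(x + 7)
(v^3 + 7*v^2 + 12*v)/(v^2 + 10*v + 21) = v*(v + 4)/(v + 7)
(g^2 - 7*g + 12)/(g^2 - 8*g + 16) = (g - 3)/(g - 4)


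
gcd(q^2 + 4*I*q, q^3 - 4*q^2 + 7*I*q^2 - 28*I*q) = q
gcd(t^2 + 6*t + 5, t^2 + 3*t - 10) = t + 5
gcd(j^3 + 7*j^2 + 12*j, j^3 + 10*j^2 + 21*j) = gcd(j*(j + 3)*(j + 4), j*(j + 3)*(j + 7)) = j^2 + 3*j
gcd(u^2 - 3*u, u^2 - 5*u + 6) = u - 3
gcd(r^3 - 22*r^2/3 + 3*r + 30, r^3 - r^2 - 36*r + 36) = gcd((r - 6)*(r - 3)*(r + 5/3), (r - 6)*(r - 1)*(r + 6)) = r - 6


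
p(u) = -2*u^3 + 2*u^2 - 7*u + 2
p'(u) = -6*u^2 + 4*u - 7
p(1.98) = -19.54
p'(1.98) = -22.60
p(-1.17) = 16.13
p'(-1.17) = -19.89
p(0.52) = -1.38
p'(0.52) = -6.54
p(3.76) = -102.36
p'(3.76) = -76.79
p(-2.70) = 74.85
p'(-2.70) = -61.54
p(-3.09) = 101.73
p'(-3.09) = -76.65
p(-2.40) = 57.97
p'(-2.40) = -51.16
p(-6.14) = 583.33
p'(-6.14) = -257.76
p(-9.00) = 1685.00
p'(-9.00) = -529.00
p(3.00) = -55.00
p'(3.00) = -49.00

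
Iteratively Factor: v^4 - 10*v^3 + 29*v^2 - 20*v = (v - 4)*(v^3 - 6*v^2 + 5*v) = (v - 5)*(v - 4)*(v^2 - v) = (v - 5)*(v - 4)*(v - 1)*(v)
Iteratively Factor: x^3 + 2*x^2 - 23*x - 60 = (x + 3)*(x^2 - x - 20) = (x - 5)*(x + 3)*(x + 4)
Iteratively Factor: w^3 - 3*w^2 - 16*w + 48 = (w + 4)*(w^2 - 7*w + 12) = (w - 4)*(w + 4)*(w - 3)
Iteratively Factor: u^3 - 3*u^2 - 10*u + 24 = (u - 4)*(u^2 + u - 6) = (u - 4)*(u + 3)*(u - 2)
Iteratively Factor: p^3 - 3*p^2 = (p)*(p^2 - 3*p) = p^2*(p - 3)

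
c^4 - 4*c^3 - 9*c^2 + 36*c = c*(c - 4)*(c - 3)*(c + 3)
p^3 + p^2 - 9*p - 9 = (p - 3)*(p + 1)*(p + 3)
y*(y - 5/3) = y^2 - 5*y/3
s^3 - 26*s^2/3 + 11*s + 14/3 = (s - 7)*(s - 2)*(s + 1/3)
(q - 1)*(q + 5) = q^2 + 4*q - 5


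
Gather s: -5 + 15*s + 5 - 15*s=0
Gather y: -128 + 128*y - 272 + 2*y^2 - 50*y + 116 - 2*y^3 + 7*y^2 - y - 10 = -2*y^3 + 9*y^2 + 77*y - 294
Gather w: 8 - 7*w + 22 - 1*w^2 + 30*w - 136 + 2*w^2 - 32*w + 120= w^2 - 9*w + 14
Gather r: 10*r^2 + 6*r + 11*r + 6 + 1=10*r^2 + 17*r + 7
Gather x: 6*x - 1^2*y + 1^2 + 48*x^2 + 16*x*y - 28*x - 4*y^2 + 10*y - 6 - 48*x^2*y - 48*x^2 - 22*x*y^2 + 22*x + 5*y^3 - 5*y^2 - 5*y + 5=-48*x^2*y + x*(-22*y^2 + 16*y) + 5*y^3 - 9*y^2 + 4*y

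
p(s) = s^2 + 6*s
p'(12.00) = 30.00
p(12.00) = 216.00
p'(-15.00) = -24.00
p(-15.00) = 135.00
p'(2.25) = 10.50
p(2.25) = 18.56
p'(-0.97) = 4.06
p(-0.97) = -4.88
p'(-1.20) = 3.60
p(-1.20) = -5.76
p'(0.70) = 7.40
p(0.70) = 4.69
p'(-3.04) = -0.08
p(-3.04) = -9.00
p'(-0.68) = 4.64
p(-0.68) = -3.62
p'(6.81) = 19.62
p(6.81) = 87.24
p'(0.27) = 6.54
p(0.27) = 1.69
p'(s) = 2*s + 6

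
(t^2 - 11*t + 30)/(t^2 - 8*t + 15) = (t - 6)/(t - 3)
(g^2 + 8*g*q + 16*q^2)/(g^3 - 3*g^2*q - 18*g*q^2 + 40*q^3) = (g + 4*q)/(g^2 - 7*g*q + 10*q^2)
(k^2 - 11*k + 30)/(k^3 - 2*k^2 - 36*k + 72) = (k - 5)/(k^2 + 4*k - 12)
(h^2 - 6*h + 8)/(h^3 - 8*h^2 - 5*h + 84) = (h - 2)/(h^2 - 4*h - 21)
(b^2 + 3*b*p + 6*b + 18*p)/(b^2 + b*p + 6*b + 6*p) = (b + 3*p)/(b + p)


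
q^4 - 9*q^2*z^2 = q^2*(q - 3*z)*(q + 3*z)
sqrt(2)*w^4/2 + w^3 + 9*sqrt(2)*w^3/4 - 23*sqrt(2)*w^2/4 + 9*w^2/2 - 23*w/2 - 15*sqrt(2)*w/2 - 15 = (w - 5/2)*(w + 6)*(w + sqrt(2))*(sqrt(2)*w/2 + sqrt(2)/2)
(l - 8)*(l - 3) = l^2 - 11*l + 24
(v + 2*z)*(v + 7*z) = v^2 + 9*v*z + 14*z^2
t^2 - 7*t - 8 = (t - 8)*(t + 1)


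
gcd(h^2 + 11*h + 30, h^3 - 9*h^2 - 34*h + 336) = h + 6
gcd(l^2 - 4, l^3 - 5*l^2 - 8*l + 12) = l + 2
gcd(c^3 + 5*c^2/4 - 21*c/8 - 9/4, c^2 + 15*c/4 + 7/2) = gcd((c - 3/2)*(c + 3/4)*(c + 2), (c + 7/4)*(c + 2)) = c + 2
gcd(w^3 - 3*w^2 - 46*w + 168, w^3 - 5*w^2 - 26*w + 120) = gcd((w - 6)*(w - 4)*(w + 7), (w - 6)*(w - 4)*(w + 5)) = w^2 - 10*w + 24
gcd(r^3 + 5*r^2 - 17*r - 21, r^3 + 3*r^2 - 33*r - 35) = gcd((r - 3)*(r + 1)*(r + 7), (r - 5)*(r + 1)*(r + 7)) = r^2 + 8*r + 7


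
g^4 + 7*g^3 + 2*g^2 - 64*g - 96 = (g - 3)*(g + 2)*(g + 4)^2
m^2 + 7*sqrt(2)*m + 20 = (m + 2*sqrt(2))*(m + 5*sqrt(2))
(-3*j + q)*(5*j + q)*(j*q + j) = -15*j^3*q - 15*j^3 + 2*j^2*q^2 + 2*j^2*q + j*q^3 + j*q^2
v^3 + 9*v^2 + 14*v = v*(v + 2)*(v + 7)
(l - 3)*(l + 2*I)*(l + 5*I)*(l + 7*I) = l^4 - 3*l^3 + 14*I*l^3 - 59*l^2 - 42*I*l^2 + 177*l - 70*I*l + 210*I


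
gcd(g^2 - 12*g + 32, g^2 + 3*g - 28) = g - 4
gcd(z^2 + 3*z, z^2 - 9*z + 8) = 1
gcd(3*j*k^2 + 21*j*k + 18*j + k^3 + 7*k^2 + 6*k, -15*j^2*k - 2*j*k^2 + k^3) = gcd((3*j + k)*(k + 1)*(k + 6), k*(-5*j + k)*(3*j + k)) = 3*j + k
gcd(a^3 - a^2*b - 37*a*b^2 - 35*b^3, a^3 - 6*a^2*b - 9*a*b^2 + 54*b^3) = 1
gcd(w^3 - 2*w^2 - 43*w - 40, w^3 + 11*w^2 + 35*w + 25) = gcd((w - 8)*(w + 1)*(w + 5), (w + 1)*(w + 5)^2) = w^2 + 6*w + 5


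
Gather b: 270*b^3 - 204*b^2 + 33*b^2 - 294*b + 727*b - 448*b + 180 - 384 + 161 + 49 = 270*b^3 - 171*b^2 - 15*b + 6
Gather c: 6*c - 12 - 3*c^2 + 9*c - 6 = -3*c^2 + 15*c - 18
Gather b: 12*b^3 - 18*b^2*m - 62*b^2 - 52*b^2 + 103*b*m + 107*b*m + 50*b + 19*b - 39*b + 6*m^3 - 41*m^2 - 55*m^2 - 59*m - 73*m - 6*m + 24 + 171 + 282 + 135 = 12*b^3 + b^2*(-18*m - 114) + b*(210*m + 30) + 6*m^3 - 96*m^2 - 138*m + 612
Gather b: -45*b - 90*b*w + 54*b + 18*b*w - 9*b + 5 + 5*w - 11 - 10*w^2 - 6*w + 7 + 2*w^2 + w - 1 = -72*b*w - 8*w^2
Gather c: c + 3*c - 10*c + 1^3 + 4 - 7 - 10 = -6*c - 12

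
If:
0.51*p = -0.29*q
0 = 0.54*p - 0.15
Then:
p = 0.28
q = -0.49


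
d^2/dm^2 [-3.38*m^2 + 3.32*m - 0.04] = -6.76000000000000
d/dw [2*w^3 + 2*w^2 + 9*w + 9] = 6*w^2 + 4*w + 9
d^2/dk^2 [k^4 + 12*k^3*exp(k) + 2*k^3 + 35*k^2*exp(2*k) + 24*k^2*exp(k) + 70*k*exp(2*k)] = 12*k^3*exp(k) + 140*k^2*exp(2*k) + 96*k^2*exp(k) + 12*k^2 + 560*k*exp(2*k) + 168*k*exp(k) + 12*k + 350*exp(2*k) + 48*exp(k)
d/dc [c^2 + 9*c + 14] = 2*c + 9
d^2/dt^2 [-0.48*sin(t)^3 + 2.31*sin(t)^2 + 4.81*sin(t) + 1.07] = -4.45*sin(t) - 1.08*sin(3*t) + 4.62*cos(2*t)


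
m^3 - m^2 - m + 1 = (m - 1)^2*(m + 1)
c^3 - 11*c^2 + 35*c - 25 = (c - 5)^2*(c - 1)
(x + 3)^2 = x^2 + 6*x + 9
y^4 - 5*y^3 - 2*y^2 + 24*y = y*(y - 4)*(y - 3)*(y + 2)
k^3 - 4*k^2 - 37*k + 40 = (k - 8)*(k - 1)*(k + 5)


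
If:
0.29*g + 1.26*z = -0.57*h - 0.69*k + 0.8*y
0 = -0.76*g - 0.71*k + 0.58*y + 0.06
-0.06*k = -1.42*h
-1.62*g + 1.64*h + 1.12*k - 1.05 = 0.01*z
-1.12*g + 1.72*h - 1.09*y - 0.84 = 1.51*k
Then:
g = -0.50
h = 0.01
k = 0.20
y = -0.52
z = -0.33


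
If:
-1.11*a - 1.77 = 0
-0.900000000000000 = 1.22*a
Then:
No Solution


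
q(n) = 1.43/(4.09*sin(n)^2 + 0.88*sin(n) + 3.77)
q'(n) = 1.43*(-8.18*sin(n)*cos(n) - 0.88*cos(n))/(4.09*sin(n)^2 + 0.88*sin(n) + 3.77)^2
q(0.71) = 0.24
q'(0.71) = -0.18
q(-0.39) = 0.36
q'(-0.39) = 0.18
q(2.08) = 0.19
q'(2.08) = 0.10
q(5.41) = 0.26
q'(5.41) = 0.16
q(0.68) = 0.24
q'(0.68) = -0.19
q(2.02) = 0.18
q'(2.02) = 0.08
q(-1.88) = 0.22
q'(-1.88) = -0.07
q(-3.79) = 0.25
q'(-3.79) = 0.20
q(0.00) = 0.38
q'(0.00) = -0.09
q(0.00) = 0.38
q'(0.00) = -0.09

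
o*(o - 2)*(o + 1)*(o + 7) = o^4 + 6*o^3 - 9*o^2 - 14*o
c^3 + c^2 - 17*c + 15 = (c - 3)*(c - 1)*(c + 5)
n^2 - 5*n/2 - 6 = (n - 4)*(n + 3/2)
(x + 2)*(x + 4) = x^2 + 6*x + 8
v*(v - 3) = v^2 - 3*v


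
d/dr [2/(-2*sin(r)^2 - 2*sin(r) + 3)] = 4*(sin(2*r) + cos(r))/(2*sin(r) - cos(2*r) - 2)^2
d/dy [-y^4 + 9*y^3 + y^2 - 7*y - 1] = -4*y^3 + 27*y^2 + 2*y - 7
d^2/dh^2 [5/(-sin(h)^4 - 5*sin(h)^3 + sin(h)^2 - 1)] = 5*(16*sin(h)^8 + 115*sin(h)^7 + 193*sin(h)^6 - 205*sin(h)^5 - 294*sin(h)^4 + 35*sin(h)^3 + 10*sin(h)^2 + 30*sin(h) - 2)/(sin(h)^4 + 5*sin(h)^3 - sin(h)^2 + 1)^3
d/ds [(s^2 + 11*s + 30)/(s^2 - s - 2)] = 4*(-3*s^2 - 16*s + 2)/(s^4 - 2*s^3 - 3*s^2 + 4*s + 4)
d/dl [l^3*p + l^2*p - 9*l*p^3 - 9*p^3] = p*(3*l^2 + 2*l - 9*p^2)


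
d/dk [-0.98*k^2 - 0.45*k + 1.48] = -1.96*k - 0.45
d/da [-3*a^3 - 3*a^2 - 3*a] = -9*a^2 - 6*a - 3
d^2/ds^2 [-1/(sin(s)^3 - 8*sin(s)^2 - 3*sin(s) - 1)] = (-9*sin(s)^6 - 88*sin(s)^5 + 292*sin(s)^4 + 209*sin(s)^3 - 443*sin(s)^2 - 153*sin(s) - 18*cos(s)^6 + 16)/(sin(s)^3 - 8*sin(s)^2 - 3*sin(s) - 1)^3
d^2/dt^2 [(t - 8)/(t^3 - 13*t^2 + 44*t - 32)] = 6*(t^2 - 5*t + 7)/(t^6 - 15*t^5 + 87*t^4 - 245*t^3 + 348*t^2 - 240*t + 64)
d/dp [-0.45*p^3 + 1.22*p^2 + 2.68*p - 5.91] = -1.35*p^2 + 2.44*p + 2.68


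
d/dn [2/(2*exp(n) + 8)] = -exp(n)/(exp(n) + 4)^2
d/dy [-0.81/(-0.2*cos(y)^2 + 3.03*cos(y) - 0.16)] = (0.324*cos(y) - 2.4543)*sin(y)/(0.2*cos(y)^2 - 3.03*cos(y) + 0.16)^2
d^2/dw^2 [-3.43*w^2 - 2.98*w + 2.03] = -6.86000000000000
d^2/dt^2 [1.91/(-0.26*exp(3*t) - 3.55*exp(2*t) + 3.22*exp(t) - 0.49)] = (-1.91*(0.78*exp(2*t) + 7.1*exp(t) - 3.22)*(1.56*exp(2*t) + 14.2*exp(t) - 6.44)*exp(t) + (4.4694*exp(2*t) + 27.122*exp(t) - 6.1502)*(0.26*exp(3*t) + 3.55*exp(2*t) - 3.22*exp(t) + 0.49))*exp(t)/(0.26*exp(3*t) + 3.55*exp(2*t) - 3.22*exp(t) + 0.49)^3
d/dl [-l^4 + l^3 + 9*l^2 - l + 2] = -4*l^3 + 3*l^2 + 18*l - 1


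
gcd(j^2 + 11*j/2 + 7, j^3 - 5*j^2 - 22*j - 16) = j + 2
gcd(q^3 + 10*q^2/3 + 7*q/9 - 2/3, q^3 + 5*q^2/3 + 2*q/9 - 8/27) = q^2 + q/3 - 2/9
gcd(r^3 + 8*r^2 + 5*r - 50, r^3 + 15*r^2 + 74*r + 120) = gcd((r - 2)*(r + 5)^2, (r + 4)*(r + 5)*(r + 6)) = r + 5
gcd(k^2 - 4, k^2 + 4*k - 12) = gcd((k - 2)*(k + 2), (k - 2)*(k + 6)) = k - 2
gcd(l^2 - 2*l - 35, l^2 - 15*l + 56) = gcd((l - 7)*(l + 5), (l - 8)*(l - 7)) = l - 7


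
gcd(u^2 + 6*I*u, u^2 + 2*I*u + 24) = u + 6*I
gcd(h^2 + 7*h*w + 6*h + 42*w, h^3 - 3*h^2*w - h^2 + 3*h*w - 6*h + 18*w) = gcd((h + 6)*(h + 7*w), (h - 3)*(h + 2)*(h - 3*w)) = 1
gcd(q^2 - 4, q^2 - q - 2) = q - 2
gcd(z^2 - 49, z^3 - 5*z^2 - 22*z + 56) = z - 7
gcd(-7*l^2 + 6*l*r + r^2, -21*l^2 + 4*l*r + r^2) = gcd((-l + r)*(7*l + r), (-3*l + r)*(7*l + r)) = 7*l + r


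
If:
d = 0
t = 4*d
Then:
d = 0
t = 0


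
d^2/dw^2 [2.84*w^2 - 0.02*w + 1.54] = 5.68000000000000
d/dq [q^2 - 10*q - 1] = 2*q - 10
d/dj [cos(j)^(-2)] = 2*sin(j)/cos(j)^3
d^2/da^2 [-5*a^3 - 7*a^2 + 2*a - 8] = -30*a - 14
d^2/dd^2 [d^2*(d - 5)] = 6*d - 10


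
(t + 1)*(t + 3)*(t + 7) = t^3 + 11*t^2 + 31*t + 21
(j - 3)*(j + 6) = j^2 + 3*j - 18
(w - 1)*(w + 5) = w^2 + 4*w - 5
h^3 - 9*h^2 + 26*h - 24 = (h - 4)*(h - 3)*(h - 2)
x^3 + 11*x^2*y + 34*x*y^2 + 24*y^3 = (x + y)*(x + 4*y)*(x + 6*y)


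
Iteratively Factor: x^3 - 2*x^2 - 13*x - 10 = (x - 5)*(x^2 + 3*x + 2) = (x - 5)*(x + 2)*(x + 1)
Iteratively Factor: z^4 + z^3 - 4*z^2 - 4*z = (z)*(z^3 + z^2 - 4*z - 4) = z*(z + 2)*(z^2 - z - 2) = z*(z + 1)*(z + 2)*(z - 2)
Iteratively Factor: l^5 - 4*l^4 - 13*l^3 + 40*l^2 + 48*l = (l)*(l^4 - 4*l^3 - 13*l^2 + 40*l + 48) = l*(l - 4)*(l^3 - 13*l - 12) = l*(l - 4)*(l + 1)*(l^2 - l - 12) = l*(l - 4)^2*(l + 1)*(l + 3)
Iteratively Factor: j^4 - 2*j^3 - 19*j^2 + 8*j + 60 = (j - 5)*(j^3 + 3*j^2 - 4*j - 12) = (j - 5)*(j - 2)*(j^2 + 5*j + 6) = (j - 5)*(j - 2)*(j + 3)*(j + 2)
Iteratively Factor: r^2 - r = (r - 1)*(r)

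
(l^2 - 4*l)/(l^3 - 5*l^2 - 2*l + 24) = l/(l^2 - l - 6)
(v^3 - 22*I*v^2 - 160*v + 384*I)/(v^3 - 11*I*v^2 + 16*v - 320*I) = (v - 6*I)/(v + 5*I)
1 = 1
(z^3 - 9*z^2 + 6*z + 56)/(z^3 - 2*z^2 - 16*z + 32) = (z^2 - 5*z - 14)/(z^2 + 2*z - 8)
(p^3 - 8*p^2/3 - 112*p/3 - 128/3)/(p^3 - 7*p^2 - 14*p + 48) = (p^2 + 16*p/3 + 16/3)/(p^2 + p - 6)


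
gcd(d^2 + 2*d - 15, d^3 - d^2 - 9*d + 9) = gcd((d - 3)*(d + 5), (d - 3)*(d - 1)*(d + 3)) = d - 3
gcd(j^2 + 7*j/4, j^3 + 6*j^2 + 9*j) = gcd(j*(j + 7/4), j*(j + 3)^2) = j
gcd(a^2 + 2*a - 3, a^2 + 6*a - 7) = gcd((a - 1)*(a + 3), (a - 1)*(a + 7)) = a - 1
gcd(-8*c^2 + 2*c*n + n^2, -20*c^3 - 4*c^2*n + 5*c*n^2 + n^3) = 2*c - n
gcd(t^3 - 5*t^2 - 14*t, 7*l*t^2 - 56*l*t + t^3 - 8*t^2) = t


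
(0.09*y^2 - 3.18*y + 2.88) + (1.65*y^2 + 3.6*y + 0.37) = 1.74*y^2 + 0.42*y + 3.25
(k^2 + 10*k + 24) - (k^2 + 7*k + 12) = 3*k + 12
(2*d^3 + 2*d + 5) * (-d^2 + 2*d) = -2*d^5 + 4*d^4 - 2*d^3 - d^2 + 10*d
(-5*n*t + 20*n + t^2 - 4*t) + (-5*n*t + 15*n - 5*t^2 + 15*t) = -10*n*t + 35*n - 4*t^2 + 11*t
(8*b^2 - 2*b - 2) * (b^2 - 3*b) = 8*b^4 - 26*b^3 + 4*b^2 + 6*b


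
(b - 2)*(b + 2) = b^2 - 4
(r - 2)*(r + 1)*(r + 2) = r^3 + r^2 - 4*r - 4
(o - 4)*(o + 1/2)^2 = o^3 - 3*o^2 - 15*o/4 - 1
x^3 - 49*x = x*(x - 7)*(x + 7)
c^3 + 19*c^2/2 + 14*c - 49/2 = (c - 1)*(c + 7/2)*(c + 7)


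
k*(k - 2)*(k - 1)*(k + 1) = k^4 - 2*k^3 - k^2 + 2*k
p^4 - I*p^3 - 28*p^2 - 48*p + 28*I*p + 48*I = (p - 6)*(p + 2)*(p + 4)*(p - I)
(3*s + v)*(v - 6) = 3*s*v - 18*s + v^2 - 6*v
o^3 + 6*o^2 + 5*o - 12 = (o - 1)*(o + 3)*(o + 4)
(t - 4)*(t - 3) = t^2 - 7*t + 12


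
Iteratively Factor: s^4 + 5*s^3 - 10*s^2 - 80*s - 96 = (s + 3)*(s^3 + 2*s^2 - 16*s - 32) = (s - 4)*(s + 3)*(s^2 + 6*s + 8) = (s - 4)*(s + 2)*(s + 3)*(s + 4)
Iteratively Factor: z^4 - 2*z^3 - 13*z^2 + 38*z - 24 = (z - 2)*(z^3 - 13*z + 12) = (z - 2)*(z - 1)*(z^2 + z - 12) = (z - 3)*(z - 2)*(z - 1)*(z + 4)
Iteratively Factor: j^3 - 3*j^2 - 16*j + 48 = (j - 3)*(j^2 - 16) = (j - 4)*(j - 3)*(j + 4)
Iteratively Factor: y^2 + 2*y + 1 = (y + 1)*(y + 1)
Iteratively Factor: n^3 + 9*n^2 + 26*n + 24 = (n + 4)*(n^2 + 5*n + 6) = (n + 3)*(n + 4)*(n + 2)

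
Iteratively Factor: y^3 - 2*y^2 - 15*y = (y)*(y^2 - 2*y - 15) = y*(y - 5)*(y + 3)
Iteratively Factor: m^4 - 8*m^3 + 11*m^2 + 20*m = (m - 4)*(m^3 - 4*m^2 - 5*m) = m*(m - 4)*(m^2 - 4*m - 5) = m*(m - 4)*(m + 1)*(m - 5)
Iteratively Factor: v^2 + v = (v)*(v + 1)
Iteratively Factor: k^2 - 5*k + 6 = (k - 3)*(k - 2)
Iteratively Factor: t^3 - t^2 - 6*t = (t - 3)*(t^2 + 2*t) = t*(t - 3)*(t + 2)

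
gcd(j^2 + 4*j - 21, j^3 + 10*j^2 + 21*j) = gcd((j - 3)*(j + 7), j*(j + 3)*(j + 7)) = j + 7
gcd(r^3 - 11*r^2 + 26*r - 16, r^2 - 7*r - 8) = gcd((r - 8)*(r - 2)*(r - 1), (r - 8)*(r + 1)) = r - 8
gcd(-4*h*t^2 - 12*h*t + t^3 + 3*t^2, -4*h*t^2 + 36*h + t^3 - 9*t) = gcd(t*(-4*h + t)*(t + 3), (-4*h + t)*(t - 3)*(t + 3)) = -4*h*t - 12*h + t^2 + 3*t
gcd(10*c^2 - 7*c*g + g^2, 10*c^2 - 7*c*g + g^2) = 10*c^2 - 7*c*g + g^2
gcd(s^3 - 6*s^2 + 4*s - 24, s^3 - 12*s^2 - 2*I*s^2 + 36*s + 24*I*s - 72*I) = s^2 + s*(-6 - 2*I) + 12*I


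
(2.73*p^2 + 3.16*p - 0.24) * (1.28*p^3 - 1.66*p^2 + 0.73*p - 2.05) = 3.4944*p^5 - 0.486999999999999*p^4 - 3.5599*p^3 - 2.8913*p^2 - 6.6532*p + 0.492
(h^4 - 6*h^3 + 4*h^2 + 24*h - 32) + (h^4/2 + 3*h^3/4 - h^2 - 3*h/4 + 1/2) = 3*h^4/2 - 21*h^3/4 + 3*h^2 + 93*h/4 - 63/2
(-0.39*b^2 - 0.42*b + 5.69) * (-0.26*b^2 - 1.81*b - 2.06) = 0.1014*b^4 + 0.8151*b^3 + 0.0841999999999999*b^2 - 9.4337*b - 11.7214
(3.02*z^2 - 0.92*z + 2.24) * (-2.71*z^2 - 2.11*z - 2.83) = -8.1842*z^4 - 3.879*z^3 - 12.6758*z^2 - 2.1228*z - 6.3392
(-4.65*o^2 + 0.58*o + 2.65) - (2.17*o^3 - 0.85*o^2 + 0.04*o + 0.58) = -2.17*o^3 - 3.8*o^2 + 0.54*o + 2.07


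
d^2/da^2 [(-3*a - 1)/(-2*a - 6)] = -8/(a + 3)^3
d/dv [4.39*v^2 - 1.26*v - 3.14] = 8.78*v - 1.26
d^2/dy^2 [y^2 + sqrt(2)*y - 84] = 2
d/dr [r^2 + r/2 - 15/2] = 2*r + 1/2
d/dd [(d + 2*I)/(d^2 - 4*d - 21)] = (d^2 - 4*d - 2*(d - 2)*(d + 2*I) - 21)/(-d^2 + 4*d + 21)^2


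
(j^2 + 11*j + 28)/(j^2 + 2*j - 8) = (j + 7)/(j - 2)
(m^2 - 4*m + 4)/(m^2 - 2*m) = (m - 2)/m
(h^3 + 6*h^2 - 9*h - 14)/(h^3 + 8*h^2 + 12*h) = (h^3 + 6*h^2 - 9*h - 14)/(h*(h^2 + 8*h + 12))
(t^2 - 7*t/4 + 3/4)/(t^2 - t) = (t - 3/4)/t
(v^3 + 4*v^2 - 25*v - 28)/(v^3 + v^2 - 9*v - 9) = (v^2 + 3*v - 28)/(v^2 - 9)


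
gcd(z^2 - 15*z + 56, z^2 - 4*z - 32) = z - 8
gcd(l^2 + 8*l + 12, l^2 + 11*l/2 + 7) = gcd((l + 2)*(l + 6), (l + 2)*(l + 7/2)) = l + 2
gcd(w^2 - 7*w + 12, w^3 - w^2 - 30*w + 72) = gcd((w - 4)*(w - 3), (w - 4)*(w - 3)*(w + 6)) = w^2 - 7*w + 12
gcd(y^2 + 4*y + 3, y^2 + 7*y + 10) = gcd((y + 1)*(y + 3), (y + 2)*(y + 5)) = 1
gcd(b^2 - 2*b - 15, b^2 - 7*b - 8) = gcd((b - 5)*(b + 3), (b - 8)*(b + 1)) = 1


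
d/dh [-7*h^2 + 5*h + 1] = 5 - 14*h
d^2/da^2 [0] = 0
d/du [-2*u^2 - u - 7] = -4*u - 1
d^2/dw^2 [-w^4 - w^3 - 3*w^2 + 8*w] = -12*w^2 - 6*w - 6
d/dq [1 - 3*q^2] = -6*q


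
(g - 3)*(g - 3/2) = g^2 - 9*g/2 + 9/2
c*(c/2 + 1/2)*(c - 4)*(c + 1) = c^4/2 - c^3 - 7*c^2/2 - 2*c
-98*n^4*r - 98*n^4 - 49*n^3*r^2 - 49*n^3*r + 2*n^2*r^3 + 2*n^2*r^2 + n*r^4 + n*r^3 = (-7*n + r)*(2*n + r)*(7*n + r)*(n*r + n)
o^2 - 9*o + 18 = (o - 6)*(o - 3)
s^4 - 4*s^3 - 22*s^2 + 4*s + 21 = (s - 7)*(s - 1)*(s + 1)*(s + 3)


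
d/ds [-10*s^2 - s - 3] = -20*s - 1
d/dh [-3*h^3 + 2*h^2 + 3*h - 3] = -9*h^2 + 4*h + 3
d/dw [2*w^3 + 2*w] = 6*w^2 + 2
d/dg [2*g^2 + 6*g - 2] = 4*g + 6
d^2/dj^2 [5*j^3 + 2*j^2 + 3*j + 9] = 30*j + 4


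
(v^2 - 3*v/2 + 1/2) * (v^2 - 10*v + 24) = v^4 - 23*v^3/2 + 79*v^2/2 - 41*v + 12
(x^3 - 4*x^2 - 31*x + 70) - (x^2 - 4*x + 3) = x^3 - 5*x^2 - 27*x + 67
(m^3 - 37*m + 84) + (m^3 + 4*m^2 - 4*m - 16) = 2*m^3 + 4*m^2 - 41*m + 68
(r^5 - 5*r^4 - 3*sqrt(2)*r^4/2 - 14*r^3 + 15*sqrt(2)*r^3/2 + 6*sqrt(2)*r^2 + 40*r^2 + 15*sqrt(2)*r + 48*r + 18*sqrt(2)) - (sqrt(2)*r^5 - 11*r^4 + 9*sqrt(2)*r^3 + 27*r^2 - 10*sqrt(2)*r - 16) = -sqrt(2)*r^5 + r^5 - 3*sqrt(2)*r^4/2 + 6*r^4 - 14*r^3 - 3*sqrt(2)*r^3/2 + 6*sqrt(2)*r^2 + 13*r^2 + 25*sqrt(2)*r + 48*r + 16 + 18*sqrt(2)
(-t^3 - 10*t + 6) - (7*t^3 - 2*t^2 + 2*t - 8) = -8*t^3 + 2*t^2 - 12*t + 14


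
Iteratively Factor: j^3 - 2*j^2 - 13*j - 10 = (j + 1)*(j^2 - 3*j - 10) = (j + 1)*(j + 2)*(j - 5)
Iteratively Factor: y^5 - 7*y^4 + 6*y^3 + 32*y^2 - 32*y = (y)*(y^4 - 7*y^3 + 6*y^2 + 32*y - 32) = y*(y - 4)*(y^3 - 3*y^2 - 6*y + 8) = y*(y - 4)^2*(y^2 + y - 2) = y*(y - 4)^2*(y - 1)*(y + 2)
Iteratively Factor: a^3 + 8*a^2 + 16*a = (a + 4)*(a^2 + 4*a) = a*(a + 4)*(a + 4)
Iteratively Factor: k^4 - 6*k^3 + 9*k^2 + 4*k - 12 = (k + 1)*(k^3 - 7*k^2 + 16*k - 12) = (k - 2)*(k + 1)*(k^2 - 5*k + 6) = (k - 3)*(k - 2)*(k + 1)*(k - 2)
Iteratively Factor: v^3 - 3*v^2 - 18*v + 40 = (v - 2)*(v^2 - v - 20) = (v - 2)*(v + 4)*(v - 5)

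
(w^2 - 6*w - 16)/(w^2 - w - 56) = (w + 2)/(w + 7)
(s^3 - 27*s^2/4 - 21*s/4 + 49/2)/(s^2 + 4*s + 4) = (4*s^2 - 35*s + 49)/(4*(s + 2))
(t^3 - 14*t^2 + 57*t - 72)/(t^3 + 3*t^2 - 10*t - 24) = (t^2 - 11*t + 24)/(t^2 + 6*t + 8)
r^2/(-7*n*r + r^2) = r/(-7*n + r)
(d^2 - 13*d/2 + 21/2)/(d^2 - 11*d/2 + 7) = (d - 3)/(d - 2)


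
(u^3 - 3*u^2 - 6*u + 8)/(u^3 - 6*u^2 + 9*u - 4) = (u + 2)/(u - 1)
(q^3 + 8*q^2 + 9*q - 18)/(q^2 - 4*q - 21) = (q^2 + 5*q - 6)/(q - 7)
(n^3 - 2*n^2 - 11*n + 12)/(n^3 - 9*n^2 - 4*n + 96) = (n - 1)/(n - 8)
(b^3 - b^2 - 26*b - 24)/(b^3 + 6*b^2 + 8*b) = (b^2 - 5*b - 6)/(b*(b + 2))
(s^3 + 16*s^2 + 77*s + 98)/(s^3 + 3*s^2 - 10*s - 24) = (s^2 + 14*s + 49)/(s^2 + s - 12)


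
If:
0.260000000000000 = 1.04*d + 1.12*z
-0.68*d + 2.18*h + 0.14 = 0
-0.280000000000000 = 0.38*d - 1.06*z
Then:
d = -0.02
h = -0.07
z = 0.26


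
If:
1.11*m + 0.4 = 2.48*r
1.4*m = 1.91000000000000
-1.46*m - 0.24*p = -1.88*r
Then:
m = 1.36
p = -2.25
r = 0.77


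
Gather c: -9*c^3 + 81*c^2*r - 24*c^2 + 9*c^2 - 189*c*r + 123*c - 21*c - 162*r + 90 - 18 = -9*c^3 + c^2*(81*r - 15) + c*(102 - 189*r) - 162*r + 72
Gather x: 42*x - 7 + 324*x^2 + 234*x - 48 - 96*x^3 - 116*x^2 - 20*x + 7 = -96*x^3 + 208*x^2 + 256*x - 48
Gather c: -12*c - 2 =-12*c - 2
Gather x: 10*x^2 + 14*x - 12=10*x^2 + 14*x - 12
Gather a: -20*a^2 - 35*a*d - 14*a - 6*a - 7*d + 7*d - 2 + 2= -20*a^2 + a*(-35*d - 20)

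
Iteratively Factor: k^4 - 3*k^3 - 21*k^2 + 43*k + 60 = (k + 4)*(k^3 - 7*k^2 + 7*k + 15) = (k + 1)*(k + 4)*(k^2 - 8*k + 15) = (k - 5)*(k + 1)*(k + 4)*(k - 3)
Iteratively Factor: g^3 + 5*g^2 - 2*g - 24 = (g + 3)*(g^2 + 2*g - 8) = (g - 2)*(g + 3)*(g + 4)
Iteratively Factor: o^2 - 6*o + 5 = (o - 5)*(o - 1)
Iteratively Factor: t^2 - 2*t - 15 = (t + 3)*(t - 5)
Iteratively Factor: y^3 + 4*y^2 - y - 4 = (y - 1)*(y^2 + 5*y + 4) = (y - 1)*(y + 4)*(y + 1)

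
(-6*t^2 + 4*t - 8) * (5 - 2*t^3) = 12*t^5 - 8*t^4 + 16*t^3 - 30*t^2 + 20*t - 40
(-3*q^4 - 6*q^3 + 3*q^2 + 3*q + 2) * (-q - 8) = 3*q^5 + 30*q^4 + 45*q^3 - 27*q^2 - 26*q - 16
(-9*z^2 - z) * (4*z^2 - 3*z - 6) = -36*z^4 + 23*z^3 + 57*z^2 + 6*z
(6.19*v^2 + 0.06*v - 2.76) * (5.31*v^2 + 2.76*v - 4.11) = 32.8689*v^4 + 17.403*v^3 - 39.9309*v^2 - 7.8642*v + 11.3436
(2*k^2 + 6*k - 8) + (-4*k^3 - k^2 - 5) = -4*k^3 + k^2 + 6*k - 13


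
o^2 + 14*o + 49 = (o + 7)^2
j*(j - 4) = j^2 - 4*j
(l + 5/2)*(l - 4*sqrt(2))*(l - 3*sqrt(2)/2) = l^3 - 11*sqrt(2)*l^2/2 + 5*l^2/2 - 55*sqrt(2)*l/4 + 12*l + 30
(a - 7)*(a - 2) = a^2 - 9*a + 14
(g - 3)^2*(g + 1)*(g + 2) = g^4 - 3*g^3 - 7*g^2 + 15*g + 18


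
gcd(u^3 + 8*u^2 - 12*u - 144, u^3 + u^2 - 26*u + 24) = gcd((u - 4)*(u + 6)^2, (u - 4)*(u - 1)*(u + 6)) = u^2 + 2*u - 24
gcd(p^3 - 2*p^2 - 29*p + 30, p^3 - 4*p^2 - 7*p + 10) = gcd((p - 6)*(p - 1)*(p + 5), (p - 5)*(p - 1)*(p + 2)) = p - 1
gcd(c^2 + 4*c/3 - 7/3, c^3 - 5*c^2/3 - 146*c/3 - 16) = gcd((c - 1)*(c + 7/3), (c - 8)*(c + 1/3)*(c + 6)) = 1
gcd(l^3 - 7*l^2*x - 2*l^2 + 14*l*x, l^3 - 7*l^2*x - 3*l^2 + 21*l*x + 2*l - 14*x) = -l^2 + 7*l*x + 2*l - 14*x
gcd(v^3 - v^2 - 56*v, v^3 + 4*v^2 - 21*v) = v^2 + 7*v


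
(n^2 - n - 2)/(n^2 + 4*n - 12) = (n + 1)/(n + 6)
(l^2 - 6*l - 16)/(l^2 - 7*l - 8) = (l + 2)/(l + 1)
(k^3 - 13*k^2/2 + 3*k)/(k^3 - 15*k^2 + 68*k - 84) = k*(2*k - 1)/(2*(k^2 - 9*k + 14))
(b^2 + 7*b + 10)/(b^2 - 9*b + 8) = (b^2 + 7*b + 10)/(b^2 - 9*b + 8)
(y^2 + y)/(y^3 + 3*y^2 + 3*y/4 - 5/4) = 4*y/(4*y^2 + 8*y - 5)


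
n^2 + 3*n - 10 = (n - 2)*(n + 5)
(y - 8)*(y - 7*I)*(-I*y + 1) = -I*y^3 - 6*y^2 + 8*I*y^2 + 48*y - 7*I*y + 56*I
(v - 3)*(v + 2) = v^2 - v - 6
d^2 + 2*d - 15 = (d - 3)*(d + 5)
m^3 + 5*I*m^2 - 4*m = m*(m + I)*(m + 4*I)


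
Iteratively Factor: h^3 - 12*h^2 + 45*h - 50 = (h - 2)*(h^2 - 10*h + 25) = (h - 5)*(h - 2)*(h - 5)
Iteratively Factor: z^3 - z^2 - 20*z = (z)*(z^2 - z - 20) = z*(z - 5)*(z + 4)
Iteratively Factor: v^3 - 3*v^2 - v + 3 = (v - 1)*(v^2 - 2*v - 3) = (v - 1)*(v + 1)*(v - 3)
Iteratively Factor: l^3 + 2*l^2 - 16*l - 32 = (l + 2)*(l^2 - 16) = (l - 4)*(l + 2)*(l + 4)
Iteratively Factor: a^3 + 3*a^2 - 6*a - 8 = (a + 1)*(a^2 + 2*a - 8) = (a - 2)*(a + 1)*(a + 4)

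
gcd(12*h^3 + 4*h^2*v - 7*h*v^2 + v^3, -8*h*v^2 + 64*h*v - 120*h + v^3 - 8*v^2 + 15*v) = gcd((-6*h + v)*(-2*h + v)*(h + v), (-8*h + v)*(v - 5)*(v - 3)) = 1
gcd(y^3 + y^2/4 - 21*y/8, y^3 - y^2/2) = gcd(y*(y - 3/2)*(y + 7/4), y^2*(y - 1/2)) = y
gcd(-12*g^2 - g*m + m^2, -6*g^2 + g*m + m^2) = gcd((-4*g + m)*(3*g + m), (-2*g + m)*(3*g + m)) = 3*g + m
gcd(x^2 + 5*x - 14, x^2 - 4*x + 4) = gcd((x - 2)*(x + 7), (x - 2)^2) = x - 2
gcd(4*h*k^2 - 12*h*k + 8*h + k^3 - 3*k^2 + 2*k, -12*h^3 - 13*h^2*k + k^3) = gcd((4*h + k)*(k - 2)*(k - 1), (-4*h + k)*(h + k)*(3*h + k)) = 1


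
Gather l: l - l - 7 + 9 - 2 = 0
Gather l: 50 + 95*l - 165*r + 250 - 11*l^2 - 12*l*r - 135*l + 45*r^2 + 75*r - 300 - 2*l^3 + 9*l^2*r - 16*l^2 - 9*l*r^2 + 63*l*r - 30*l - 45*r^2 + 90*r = -2*l^3 + l^2*(9*r - 27) + l*(-9*r^2 + 51*r - 70)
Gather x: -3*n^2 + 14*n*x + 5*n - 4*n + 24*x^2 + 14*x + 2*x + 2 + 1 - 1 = -3*n^2 + n + 24*x^2 + x*(14*n + 16) + 2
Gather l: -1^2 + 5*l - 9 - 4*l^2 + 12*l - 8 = -4*l^2 + 17*l - 18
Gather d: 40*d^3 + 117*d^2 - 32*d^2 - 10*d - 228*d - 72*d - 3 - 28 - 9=40*d^3 + 85*d^2 - 310*d - 40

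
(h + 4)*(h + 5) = h^2 + 9*h + 20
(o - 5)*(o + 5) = o^2 - 25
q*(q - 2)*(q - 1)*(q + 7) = q^4 + 4*q^3 - 19*q^2 + 14*q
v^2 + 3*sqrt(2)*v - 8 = (v - sqrt(2))*(v + 4*sqrt(2))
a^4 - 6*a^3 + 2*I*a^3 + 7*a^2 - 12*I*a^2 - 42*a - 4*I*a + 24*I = (a - 6)*(a - I)^2*(a + 4*I)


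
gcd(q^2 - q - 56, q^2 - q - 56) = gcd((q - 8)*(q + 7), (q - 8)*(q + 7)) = q^2 - q - 56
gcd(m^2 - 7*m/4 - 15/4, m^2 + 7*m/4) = 1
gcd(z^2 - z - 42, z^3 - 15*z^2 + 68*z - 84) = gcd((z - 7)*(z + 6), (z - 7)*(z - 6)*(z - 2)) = z - 7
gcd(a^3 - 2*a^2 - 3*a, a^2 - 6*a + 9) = a - 3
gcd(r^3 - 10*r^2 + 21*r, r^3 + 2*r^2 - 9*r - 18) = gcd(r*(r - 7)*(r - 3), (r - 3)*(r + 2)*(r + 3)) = r - 3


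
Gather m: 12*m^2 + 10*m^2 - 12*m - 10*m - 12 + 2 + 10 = 22*m^2 - 22*m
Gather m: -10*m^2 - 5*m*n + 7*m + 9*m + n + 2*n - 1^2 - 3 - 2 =-10*m^2 + m*(16 - 5*n) + 3*n - 6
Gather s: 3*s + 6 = 3*s + 6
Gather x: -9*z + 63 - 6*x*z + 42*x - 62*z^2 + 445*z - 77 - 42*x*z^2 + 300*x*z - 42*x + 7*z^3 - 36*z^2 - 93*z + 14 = x*(-42*z^2 + 294*z) + 7*z^3 - 98*z^2 + 343*z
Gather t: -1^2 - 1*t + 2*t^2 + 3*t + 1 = 2*t^2 + 2*t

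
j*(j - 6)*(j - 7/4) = j^3 - 31*j^2/4 + 21*j/2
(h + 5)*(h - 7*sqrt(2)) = h^2 - 7*sqrt(2)*h + 5*h - 35*sqrt(2)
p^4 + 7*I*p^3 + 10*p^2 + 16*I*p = p*(p - 2*I)*(p + I)*(p + 8*I)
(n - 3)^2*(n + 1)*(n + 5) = n^4 - 22*n^2 + 24*n + 45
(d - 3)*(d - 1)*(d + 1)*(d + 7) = d^4 + 4*d^3 - 22*d^2 - 4*d + 21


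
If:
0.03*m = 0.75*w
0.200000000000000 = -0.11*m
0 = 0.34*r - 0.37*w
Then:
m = -1.82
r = -0.08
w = -0.07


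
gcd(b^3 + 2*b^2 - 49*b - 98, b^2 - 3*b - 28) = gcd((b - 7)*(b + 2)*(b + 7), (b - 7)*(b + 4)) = b - 7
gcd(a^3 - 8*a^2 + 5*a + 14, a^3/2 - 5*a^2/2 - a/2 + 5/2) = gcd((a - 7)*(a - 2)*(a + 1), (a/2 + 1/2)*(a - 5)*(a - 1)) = a + 1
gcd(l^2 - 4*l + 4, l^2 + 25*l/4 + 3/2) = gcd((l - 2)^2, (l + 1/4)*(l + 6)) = 1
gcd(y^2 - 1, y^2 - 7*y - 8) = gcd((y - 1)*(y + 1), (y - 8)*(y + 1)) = y + 1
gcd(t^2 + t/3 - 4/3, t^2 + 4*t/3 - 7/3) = t - 1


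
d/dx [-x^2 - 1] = -2*x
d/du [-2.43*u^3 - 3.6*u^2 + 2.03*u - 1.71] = -7.29*u^2 - 7.2*u + 2.03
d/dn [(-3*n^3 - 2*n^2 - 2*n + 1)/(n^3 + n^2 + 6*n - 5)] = (-n^4 - 32*n^3 + 32*n^2 + 18*n + 4)/(n^6 + 2*n^5 + 13*n^4 + 2*n^3 + 26*n^2 - 60*n + 25)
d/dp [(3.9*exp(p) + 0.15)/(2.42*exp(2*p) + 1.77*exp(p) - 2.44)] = (-(3.9*exp(p) + 0.15)*(4.84*exp(p) + 1.77) + 9.438*exp(2*p) + 6.903*exp(p) - 9.516)*exp(p)/(2.42*exp(2*p) + 1.77*exp(p) - 2.44)^2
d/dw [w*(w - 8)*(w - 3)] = 3*w^2 - 22*w + 24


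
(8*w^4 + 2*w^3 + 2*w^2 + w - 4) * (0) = 0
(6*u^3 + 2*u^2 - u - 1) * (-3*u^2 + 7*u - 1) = -18*u^5 + 36*u^4 + 11*u^3 - 6*u^2 - 6*u + 1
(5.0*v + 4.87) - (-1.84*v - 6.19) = 6.84*v + 11.06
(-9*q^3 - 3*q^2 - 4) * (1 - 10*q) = 90*q^4 + 21*q^3 - 3*q^2 + 40*q - 4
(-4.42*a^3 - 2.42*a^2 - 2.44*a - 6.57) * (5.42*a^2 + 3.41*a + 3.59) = -23.9564*a^5 - 28.1886*a^4 - 37.3448*a^3 - 52.6176*a^2 - 31.1633*a - 23.5863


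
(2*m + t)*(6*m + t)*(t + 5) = 12*m^2*t + 60*m^2 + 8*m*t^2 + 40*m*t + t^3 + 5*t^2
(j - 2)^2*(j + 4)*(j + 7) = j^4 + 7*j^3 - 12*j^2 - 68*j + 112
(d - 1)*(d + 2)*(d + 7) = d^3 + 8*d^2 + 5*d - 14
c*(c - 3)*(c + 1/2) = c^3 - 5*c^2/2 - 3*c/2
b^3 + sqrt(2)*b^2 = b^2*(b + sqrt(2))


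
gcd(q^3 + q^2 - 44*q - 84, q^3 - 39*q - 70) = q^2 - 5*q - 14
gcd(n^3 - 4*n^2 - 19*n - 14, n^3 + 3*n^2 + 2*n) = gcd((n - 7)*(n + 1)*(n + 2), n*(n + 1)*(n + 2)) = n^2 + 3*n + 2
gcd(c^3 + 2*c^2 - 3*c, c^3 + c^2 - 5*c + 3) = c^2 + 2*c - 3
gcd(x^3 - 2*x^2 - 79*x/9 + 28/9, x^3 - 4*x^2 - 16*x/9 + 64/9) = x - 4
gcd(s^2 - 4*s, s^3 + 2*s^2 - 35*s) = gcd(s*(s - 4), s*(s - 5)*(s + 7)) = s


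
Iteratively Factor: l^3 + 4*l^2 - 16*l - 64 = (l + 4)*(l^2 - 16) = (l + 4)^2*(l - 4)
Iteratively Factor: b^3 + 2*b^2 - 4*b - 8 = (b + 2)*(b^2 - 4) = (b + 2)^2*(b - 2)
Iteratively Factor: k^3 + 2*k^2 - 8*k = (k)*(k^2 + 2*k - 8) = k*(k - 2)*(k + 4)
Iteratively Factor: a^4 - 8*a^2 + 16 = (a - 2)*(a^3 + 2*a^2 - 4*a - 8) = (a - 2)^2*(a^2 + 4*a + 4) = (a - 2)^2*(a + 2)*(a + 2)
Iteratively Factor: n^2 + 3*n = (n + 3)*(n)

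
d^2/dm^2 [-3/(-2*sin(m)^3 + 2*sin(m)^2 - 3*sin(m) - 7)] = 3*(-36*sin(m)^5 + 80*sin(m)^4 - 60*sin(m)^3 + 140*sin(m)^2 - 145*sin(m) + 46)/((sin(m) + 1)^2*(2*sin(m)^2 - 4*sin(m) + 7)^3)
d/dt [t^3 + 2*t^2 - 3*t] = 3*t^2 + 4*t - 3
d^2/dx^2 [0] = 0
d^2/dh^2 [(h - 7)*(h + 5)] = 2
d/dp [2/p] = -2/p^2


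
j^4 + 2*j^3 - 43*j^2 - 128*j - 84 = (j - 7)*(j + 1)*(j + 2)*(j + 6)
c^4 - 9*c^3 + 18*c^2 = c^2*(c - 6)*(c - 3)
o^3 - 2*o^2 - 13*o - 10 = (o - 5)*(o + 1)*(o + 2)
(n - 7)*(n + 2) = n^2 - 5*n - 14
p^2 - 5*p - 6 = (p - 6)*(p + 1)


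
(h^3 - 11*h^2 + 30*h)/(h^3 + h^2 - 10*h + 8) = h*(h^2 - 11*h + 30)/(h^3 + h^2 - 10*h + 8)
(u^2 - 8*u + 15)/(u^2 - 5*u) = (u - 3)/u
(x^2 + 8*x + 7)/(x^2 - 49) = (x + 1)/(x - 7)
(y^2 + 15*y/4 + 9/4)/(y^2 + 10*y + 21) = (y + 3/4)/(y + 7)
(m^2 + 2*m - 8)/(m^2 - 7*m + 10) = (m + 4)/(m - 5)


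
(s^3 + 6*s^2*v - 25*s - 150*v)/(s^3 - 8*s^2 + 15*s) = (s^2 + 6*s*v + 5*s + 30*v)/(s*(s - 3))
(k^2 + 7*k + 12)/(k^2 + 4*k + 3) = (k + 4)/(k + 1)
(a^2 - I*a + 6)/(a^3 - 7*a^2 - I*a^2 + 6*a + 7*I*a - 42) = 1/(a - 7)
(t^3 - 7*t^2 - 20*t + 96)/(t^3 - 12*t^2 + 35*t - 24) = (t + 4)/(t - 1)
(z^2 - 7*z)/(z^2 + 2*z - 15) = z*(z - 7)/(z^2 + 2*z - 15)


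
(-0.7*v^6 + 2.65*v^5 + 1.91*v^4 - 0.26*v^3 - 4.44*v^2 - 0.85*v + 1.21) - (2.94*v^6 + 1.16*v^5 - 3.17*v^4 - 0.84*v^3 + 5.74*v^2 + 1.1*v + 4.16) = -3.64*v^6 + 1.49*v^5 + 5.08*v^4 + 0.58*v^3 - 10.18*v^2 - 1.95*v - 2.95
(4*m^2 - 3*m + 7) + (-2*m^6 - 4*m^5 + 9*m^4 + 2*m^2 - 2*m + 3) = -2*m^6 - 4*m^5 + 9*m^4 + 6*m^2 - 5*m + 10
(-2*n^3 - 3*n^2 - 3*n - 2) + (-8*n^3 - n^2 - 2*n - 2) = -10*n^3 - 4*n^2 - 5*n - 4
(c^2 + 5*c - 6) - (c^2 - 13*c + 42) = 18*c - 48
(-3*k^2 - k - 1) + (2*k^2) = -k^2 - k - 1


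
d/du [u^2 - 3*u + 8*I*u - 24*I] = 2*u - 3 + 8*I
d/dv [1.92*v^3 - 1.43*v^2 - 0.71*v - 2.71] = 5.76*v^2 - 2.86*v - 0.71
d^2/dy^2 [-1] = 0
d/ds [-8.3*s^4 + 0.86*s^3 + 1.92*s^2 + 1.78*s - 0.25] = -33.2*s^3 + 2.58*s^2 + 3.84*s + 1.78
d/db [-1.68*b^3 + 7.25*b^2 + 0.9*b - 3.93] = -5.04*b^2 + 14.5*b + 0.9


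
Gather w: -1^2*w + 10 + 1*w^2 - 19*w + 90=w^2 - 20*w + 100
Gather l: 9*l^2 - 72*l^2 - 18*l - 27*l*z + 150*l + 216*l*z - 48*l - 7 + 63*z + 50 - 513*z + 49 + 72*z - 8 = -63*l^2 + l*(189*z + 84) - 378*z + 84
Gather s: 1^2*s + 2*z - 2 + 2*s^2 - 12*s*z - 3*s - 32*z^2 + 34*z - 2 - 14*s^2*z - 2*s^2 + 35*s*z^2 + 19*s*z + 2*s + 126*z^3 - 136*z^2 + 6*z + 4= -14*s^2*z + s*(35*z^2 + 7*z) + 126*z^3 - 168*z^2 + 42*z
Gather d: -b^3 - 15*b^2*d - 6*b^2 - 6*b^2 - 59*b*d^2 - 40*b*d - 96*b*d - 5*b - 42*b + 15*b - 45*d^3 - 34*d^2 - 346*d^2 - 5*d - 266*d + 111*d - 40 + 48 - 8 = -b^3 - 12*b^2 - 32*b - 45*d^3 + d^2*(-59*b - 380) + d*(-15*b^2 - 136*b - 160)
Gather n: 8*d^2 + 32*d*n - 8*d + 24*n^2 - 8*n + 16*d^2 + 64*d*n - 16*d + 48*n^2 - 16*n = 24*d^2 - 24*d + 72*n^2 + n*(96*d - 24)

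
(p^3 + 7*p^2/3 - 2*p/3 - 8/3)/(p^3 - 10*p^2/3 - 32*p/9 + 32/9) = 3*(p^2 + p - 2)/(3*p^2 - 14*p + 8)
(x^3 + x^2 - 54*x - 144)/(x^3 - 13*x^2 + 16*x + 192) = (x + 6)/(x - 8)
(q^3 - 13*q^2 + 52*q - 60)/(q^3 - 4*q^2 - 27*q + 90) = (q^2 - 7*q + 10)/(q^2 + 2*q - 15)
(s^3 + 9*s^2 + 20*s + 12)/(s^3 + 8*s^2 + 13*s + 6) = (s + 2)/(s + 1)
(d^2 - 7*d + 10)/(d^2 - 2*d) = (d - 5)/d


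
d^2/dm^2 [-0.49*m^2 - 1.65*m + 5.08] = -0.980000000000000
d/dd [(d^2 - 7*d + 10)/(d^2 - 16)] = (7*d^2 - 52*d + 112)/(d^4 - 32*d^2 + 256)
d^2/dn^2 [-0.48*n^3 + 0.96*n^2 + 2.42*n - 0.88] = 1.92 - 2.88*n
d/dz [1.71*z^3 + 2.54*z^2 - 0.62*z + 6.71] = 5.13*z^2 + 5.08*z - 0.62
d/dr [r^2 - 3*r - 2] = 2*r - 3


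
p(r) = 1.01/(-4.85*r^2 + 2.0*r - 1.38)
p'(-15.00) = -0.00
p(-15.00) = -0.00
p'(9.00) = 0.00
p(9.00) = -0.00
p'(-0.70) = -0.33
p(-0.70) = -0.20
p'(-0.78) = -0.28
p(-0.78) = -0.17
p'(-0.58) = -0.44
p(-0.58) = -0.24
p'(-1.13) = -0.14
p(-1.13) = -0.10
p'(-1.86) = -0.04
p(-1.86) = -0.05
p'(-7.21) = -0.00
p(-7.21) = -0.00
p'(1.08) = 0.36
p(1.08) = -0.21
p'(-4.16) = -0.00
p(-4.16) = -0.01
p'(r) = 1.01*(9.7*r - 2.0)/(-4.85*r^2 + 2.0*r - 1.38)^2 = (9.797*r - 2.02)/(4.85*r^2 - 2.0*r + 1.38)^2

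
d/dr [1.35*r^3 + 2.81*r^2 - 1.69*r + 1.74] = 4.05*r^2 + 5.62*r - 1.69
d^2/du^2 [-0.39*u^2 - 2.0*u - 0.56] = -0.780000000000000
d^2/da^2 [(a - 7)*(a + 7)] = 2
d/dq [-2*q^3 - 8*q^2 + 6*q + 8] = -6*q^2 - 16*q + 6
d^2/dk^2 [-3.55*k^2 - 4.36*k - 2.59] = -7.10000000000000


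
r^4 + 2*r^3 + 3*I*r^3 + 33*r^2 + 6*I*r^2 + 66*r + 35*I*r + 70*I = (r + 2)*(r - 5*I)*(r + I)*(r + 7*I)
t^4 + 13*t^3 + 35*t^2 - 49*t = t*(t - 1)*(t + 7)^2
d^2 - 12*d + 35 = (d - 7)*(d - 5)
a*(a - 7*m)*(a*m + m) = a^3*m - 7*a^2*m^2 + a^2*m - 7*a*m^2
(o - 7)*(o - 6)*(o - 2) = o^3 - 15*o^2 + 68*o - 84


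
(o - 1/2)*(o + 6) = o^2 + 11*o/2 - 3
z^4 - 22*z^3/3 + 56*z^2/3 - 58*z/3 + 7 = (z - 3)*(z - 7/3)*(z - 1)^2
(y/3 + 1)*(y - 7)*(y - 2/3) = y^3/3 - 14*y^2/9 - 55*y/9 + 14/3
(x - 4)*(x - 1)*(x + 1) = x^3 - 4*x^2 - x + 4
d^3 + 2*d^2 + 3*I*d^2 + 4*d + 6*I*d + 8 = (d + 2)*(d - I)*(d + 4*I)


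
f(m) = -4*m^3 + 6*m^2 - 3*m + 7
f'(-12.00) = -1875.00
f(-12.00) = 7819.00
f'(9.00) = -867.00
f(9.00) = -2450.00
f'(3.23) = -89.43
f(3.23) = -74.89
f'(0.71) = -0.53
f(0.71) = 6.46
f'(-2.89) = -137.91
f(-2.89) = 162.33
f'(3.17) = -85.55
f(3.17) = -69.64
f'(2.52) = -48.96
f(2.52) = -26.47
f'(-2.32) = -95.43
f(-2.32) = 96.20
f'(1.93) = -24.54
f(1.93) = -5.20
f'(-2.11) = -81.75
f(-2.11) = 77.62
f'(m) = -12*m^2 + 12*m - 3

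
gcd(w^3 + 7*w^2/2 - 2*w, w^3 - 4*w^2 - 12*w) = w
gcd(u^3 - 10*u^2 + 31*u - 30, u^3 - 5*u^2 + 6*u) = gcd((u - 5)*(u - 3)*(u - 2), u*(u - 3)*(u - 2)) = u^2 - 5*u + 6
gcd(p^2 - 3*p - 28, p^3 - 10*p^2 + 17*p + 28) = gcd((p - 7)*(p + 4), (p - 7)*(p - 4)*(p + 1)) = p - 7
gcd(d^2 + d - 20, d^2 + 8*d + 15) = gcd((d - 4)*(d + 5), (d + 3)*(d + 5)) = d + 5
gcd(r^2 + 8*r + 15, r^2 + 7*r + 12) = r + 3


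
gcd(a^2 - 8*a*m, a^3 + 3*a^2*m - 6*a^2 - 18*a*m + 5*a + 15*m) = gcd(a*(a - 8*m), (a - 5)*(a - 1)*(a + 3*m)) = 1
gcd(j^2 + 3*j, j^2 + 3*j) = j^2 + 3*j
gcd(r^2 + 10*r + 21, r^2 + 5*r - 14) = r + 7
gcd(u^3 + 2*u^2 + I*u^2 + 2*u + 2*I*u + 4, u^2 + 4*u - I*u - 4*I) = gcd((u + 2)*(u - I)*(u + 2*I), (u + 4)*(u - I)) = u - I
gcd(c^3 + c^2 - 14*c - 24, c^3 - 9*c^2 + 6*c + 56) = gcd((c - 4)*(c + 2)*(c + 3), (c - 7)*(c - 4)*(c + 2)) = c^2 - 2*c - 8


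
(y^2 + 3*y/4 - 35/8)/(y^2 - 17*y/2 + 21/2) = (8*y^2 + 6*y - 35)/(4*(2*y^2 - 17*y + 21))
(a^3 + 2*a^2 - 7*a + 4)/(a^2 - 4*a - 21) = (-a^3 - 2*a^2 + 7*a - 4)/(-a^2 + 4*a + 21)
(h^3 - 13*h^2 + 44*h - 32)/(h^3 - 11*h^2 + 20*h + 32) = (h - 1)/(h + 1)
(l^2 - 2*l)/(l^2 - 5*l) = (l - 2)/(l - 5)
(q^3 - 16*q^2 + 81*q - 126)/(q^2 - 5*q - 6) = (q^2 - 10*q + 21)/(q + 1)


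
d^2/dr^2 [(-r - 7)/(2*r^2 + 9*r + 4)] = 2*(-(r + 7)*(4*r + 9)^2 + (6*r + 23)*(2*r^2 + 9*r + 4))/(2*r^2 + 9*r + 4)^3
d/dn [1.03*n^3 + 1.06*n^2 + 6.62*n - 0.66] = 3.09*n^2 + 2.12*n + 6.62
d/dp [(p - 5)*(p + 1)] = 2*p - 4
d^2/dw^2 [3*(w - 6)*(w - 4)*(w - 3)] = 18*w - 78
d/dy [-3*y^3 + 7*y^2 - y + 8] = -9*y^2 + 14*y - 1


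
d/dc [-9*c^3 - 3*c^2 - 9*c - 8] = -27*c^2 - 6*c - 9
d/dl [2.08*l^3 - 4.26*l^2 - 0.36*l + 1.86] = 6.24*l^2 - 8.52*l - 0.36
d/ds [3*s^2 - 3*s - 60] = 6*s - 3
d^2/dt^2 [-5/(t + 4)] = -10/(t + 4)^3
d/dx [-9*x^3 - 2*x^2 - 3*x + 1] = -27*x^2 - 4*x - 3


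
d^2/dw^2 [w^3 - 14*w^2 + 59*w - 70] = 6*w - 28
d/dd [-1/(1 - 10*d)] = -10/(10*d - 1)^2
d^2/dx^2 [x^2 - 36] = 2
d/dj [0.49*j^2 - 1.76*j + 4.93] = 0.98*j - 1.76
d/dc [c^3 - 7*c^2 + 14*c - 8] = 3*c^2 - 14*c + 14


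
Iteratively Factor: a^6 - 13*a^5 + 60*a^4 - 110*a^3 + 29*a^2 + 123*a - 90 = (a - 5)*(a^5 - 8*a^4 + 20*a^3 - 10*a^2 - 21*a + 18) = (a - 5)*(a - 1)*(a^4 - 7*a^3 + 13*a^2 + 3*a - 18) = (a - 5)*(a - 3)*(a - 1)*(a^3 - 4*a^2 + a + 6) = (a - 5)*(a - 3)^2*(a - 1)*(a^2 - a - 2) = (a - 5)*(a - 3)^2*(a - 2)*(a - 1)*(a + 1)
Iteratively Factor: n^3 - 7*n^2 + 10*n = (n - 2)*(n^2 - 5*n) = n*(n - 2)*(n - 5)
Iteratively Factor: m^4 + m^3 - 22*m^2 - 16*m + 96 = (m + 4)*(m^3 - 3*m^2 - 10*m + 24) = (m - 2)*(m + 4)*(m^2 - m - 12) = (m - 2)*(m + 3)*(m + 4)*(m - 4)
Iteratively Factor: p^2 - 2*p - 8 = (p - 4)*(p + 2)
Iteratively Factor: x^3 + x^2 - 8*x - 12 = (x + 2)*(x^2 - x - 6) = (x - 3)*(x + 2)*(x + 2)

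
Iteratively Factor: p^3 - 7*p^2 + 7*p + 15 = (p - 5)*(p^2 - 2*p - 3) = (p - 5)*(p + 1)*(p - 3)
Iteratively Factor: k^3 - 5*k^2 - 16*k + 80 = (k + 4)*(k^2 - 9*k + 20) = (k - 5)*(k + 4)*(k - 4)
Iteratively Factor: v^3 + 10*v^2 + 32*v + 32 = (v + 4)*(v^2 + 6*v + 8) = (v + 2)*(v + 4)*(v + 4)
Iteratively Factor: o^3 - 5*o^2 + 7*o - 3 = (o - 1)*(o^2 - 4*o + 3) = (o - 1)^2*(o - 3)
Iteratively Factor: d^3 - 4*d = (d)*(d^2 - 4) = d*(d - 2)*(d + 2)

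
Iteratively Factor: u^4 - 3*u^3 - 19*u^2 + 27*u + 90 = (u + 2)*(u^3 - 5*u^2 - 9*u + 45) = (u + 2)*(u + 3)*(u^2 - 8*u + 15) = (u - 5)*(u + 2)*(u + 3)*(u - 3)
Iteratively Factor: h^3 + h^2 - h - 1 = (h + 1)*(h^2 - 1) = (h + 1)^2*(h - 1)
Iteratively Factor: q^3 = (q)*(q^2) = q^2*(q)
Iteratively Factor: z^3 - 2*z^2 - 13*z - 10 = (z + 2)*(z^2 - 4*z - 5) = (z + 1)*(z + 2)*(z - 5)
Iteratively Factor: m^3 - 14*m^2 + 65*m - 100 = (m - 4)*(m^2 - 10*m + 25) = (m - 5)*(m - 4)*(m - 5)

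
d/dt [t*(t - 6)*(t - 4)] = 3*t^2 - 20*t + 24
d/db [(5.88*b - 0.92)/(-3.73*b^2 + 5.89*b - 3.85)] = (21.9324*b^2 - 6.8632*b - 17.2192)/(13.9129*b^4 - 43.9394*b^3 + 63.4131*b^2 - 45.353*b + 14.8225)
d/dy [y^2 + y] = 2*y + 1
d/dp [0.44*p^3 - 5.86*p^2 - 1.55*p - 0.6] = 1.32*p^2 - 11.72*p - 1.55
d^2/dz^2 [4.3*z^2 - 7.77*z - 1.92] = 8.60000000000000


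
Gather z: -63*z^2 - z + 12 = -63*z^2 - z + 12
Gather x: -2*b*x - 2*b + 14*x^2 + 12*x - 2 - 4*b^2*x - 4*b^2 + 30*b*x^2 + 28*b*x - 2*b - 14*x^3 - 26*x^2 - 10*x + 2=-4*b^2 - 4*b - 14*x^3 + x^2*(30*b - 12) + x*(-4*b^2 + 26*b + 2)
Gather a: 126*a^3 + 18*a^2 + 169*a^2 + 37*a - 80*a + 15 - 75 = 126*a^3 + 187*a^2 - 43*a - 60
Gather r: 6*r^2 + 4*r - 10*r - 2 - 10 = 6*r^2 - 6*r - 12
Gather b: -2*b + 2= 2 - 2*b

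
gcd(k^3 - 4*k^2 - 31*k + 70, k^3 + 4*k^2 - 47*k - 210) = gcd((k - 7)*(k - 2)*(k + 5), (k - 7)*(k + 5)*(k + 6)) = k^2 - 2*k - 35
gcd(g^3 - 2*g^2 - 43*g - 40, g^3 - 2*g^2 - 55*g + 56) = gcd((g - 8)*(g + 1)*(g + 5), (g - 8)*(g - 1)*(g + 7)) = g - 8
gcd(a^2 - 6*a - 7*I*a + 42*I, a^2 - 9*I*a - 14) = a - 7*I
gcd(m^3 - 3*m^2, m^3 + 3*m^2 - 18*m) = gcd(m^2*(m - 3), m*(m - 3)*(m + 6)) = m^2 - 3*m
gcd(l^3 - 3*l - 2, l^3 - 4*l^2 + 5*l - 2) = l - 2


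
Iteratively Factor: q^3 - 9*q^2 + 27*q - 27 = (q - 3)*(q^2 - 6*q + 9) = (q - 3)^2*(q - 3)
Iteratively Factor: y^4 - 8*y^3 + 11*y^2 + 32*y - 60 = (y - 3)*(y^3 - 5*y^2 - 4*y + 20) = (y - 3)*(y - 2)*(y^2 - 3*y - 10) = (y - 5)*(y - 3)*(y - 2)*(y + 2)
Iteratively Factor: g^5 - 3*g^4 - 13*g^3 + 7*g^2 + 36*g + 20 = (g + 2)*(g^4 - 5*g^3 - 3*g^2 + 13*g + 10) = (g + 1)*(g + 2)*(g^3 - 6*g^2 + 3*g + 10) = (g - 5)*(g + 1)*(g + 2)*(g^2 - g - 2) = (g - 5)*(g - 2)*(g + 1)*(g + 2)*(g + 1)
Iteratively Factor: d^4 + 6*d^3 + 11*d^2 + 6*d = (d + 3)*(d^3 + 3*d^2 + 2*d) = d*(d + 3)*(d^2 + 3*d + 2) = d*(d + 2)*(d + 3)*(d + 1)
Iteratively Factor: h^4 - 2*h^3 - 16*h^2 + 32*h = (h + 4)*(h^3 - 6*h^2 + 8*h) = (h - 4)*(h + 4)*(h^2 - 2*h) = h*(h - 4)*(h + 4)*(h - 2)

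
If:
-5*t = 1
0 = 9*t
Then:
No Solution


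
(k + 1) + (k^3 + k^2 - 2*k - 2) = k^3 + k^2 - k - 1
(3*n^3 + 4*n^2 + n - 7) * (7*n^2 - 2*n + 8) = 21*n^5 + 22*n^4 + 23*n^3 - 19*n^2 + 22*n - 56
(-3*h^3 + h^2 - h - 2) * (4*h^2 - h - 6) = -12*h^5 + 7*h^4 + 13*h^3 - 13*h^2 + 8*h + 12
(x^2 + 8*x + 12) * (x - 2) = x^3 + 6*x^2 - 4*x - 24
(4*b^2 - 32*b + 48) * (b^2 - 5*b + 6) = 4*b^4 - 52*b^3 + 232*b^2 - 432*b + 288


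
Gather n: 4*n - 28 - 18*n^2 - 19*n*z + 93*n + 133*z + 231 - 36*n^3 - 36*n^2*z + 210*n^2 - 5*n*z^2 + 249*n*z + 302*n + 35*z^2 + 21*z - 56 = -36*n^3 + n^2*(192 - 36*z) + n*(-5*z^2 + 230*z + 399) + 35*z^2 + 154*z + 147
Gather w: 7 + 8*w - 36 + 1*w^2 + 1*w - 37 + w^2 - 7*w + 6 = 2*w^2 + 2*w - 60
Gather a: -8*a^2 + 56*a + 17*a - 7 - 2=-8*a^2 + 73*a - 9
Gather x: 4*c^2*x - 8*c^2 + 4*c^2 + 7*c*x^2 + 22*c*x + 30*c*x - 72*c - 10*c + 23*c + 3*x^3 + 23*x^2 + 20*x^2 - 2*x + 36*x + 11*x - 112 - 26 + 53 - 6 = -4*c^2 - 59*c + 3*x^3 + x^2*(7*c + 43) + x*(4*c^2 + 52*c + 45) - 91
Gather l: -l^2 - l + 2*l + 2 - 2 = -l^2 + l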